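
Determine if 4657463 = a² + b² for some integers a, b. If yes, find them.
Not possible

Factorization: 4657463 = 167^3
By Fermat: n is sum of two squares iff every prime p ≡ 3 (mod 4) appears to even power.
Prime(s) ≡ 3 (mod 4) with odd exponent: [(167, 3)]
Therefore 4657463 cannot be expressed as a² + b².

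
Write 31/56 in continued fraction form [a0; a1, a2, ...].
[0; 1, 1, 4, 6]

Euclidean algorithm steps:
31 = 0 × 56 + 31
56 = 1 × 31 + 25
31 = 1 × 25 + 6
25 = 4 × 6 + 1
6 = 6 × 1 + 0
Continued fraction: [0; 1, 1, 4, 6]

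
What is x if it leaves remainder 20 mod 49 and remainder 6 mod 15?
216

Using Chinese Remainder Theorem:
M = 49 × 15 = 735
M1 = 15, M2 = 49
y1 = 15^(-1) mod 49 = 36
y2 = 49^(-1) mod 15 = 4
x = (20×15×36 + 6×49×4) mod 735 = 216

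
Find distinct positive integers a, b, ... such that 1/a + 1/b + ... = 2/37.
1/19 + 1/703

Greedy algorithm:
2/37: ceiling(37/2) = 19, use 1/19
1/703: ceiling(703/1) = 703, use 1/703
Result: 2/37 = 1/19 + 1/703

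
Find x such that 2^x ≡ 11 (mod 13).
7

Baby-step giant-step with step n = ⌈√13⌉ = 4.
Baby steps 2^j mod 13 (j:value) for j=0..3: 0:1, 1:2, 2:4, 3:8.
Giant-step multiplier: 2^(-4) ≡ 2^(12-4) = 2^8 ≡ 9 (mod 13).
Giant steps γ_i = 11·9^i mod 13: γ_0=11, γ_1=8 (in table at j=3).
x = i·n + j = 1·4 + 3 = 7.
Check: 2^7 ≡ 11 (mod 13).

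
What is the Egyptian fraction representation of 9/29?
1/4 + 1/17 + 1/658 + 1/648788

Greedy algorithm:
9/29: ceiling(29/9) = 4, use 1/4
7/116: ceiling(116/7) = 17, use 1/17
3/1972: ceiling(1972/3) = 658, use 1/658
1/648788: ceiling(648788/1) = 648788, use 1/648788
Result: 9/29 = 1/4 + 1/17 + 1/658 + 1/648788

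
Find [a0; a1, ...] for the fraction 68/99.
[0; 1, 2, 5, 6]

Euclidean algorithm steps:
68 = 0 × 99 + 68
99 = 1 × 68 + 31
68 = 2 × 31 + 6
31 = 5 × 6 + 1
6 = 6 × 1 + 0
Continued fraction: [0; 1, 2, 5, 6]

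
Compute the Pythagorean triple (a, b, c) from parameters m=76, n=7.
(5727, 1064, 5825)

Euclid's formula: a = m² - n², b = 2mn, c = m² + n²
m = 76, n = 7
a = 76² - 7² = 5776 - 49 = 5727
b = 2 × 76 × 7 = 1064
c = 76² + 7² = 5776 + 49 = 5825
Verification: 5727² + 1064² = 32798529 + 1132096 = 33930625 = 5825² ✓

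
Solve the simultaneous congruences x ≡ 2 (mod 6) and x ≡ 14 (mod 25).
14

Using Chinese Remainder Theorem:
M = 6 × 25 = 150
M1 = 25, M2 = 6
y1 = 25^(-1) mod 6 = 1
y2 = 6^(-1) mod 25 = 21
x = (2×25×1 + 14×6×21) mod 150 = 14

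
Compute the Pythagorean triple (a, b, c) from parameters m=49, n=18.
(2077, 1764, 2725)

Euclid's formula: a = m² - n², b = 2mn, c = m² + n²
m = 49, n = 18
a = 49² - 18² = 2401 - 324 = 2077
b = 2 × 49 × 18 = 1764
c = 49² + 18² = 2401 + 324 = 2725
Verification: 2077² + 1764² = 4313929 + 3111696 = 7425625 = 2725² ✓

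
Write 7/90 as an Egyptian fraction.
1/13 + 1/1170

Greedy algorithm:
7/90: ceiling(90/7) = 13, use 1/13
1/1170: ceiling(1170/1) = 1170, use 1/1170
Result: 7/90 = 1/13 + 1/1170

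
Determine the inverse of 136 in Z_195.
76

gcd(136, 195) = 1, so the inverse exists.
Extended Euclidean algorithm on (195, 136):
195 = 1 × 136 + 59  ⟹  59 = (1)·195 + (-1)·136
136 = 2 × 59 + 18  ⟹  18 = (-2)·195 + (3)·136
59 = 3 × 18 + 5  ⟹  5 = (7)·195 + (-10)·136
18 = 3 × 5 + 3  ⟹  3 = (-23)·195 + (33)·136
5 = 1 × 3 + 2  ⟹  2 = (30)·195 + (-43)·136
3 = 1 × 2 + 1  ⟹  1 = (-53)·195 + (76)·136
So (76)·136 ≡ 1 (mod 195), i.e. 136^(-1) ≡ 76 (mod 195).
Check: 136 × 76 = 10336 ≡ 1 (mod 195)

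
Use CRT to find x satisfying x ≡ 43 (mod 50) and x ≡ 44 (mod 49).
93

Using Chinese Remainder Theorem:
M = 50 × 49 = 2450
M1 = 49, M2 = 50
y1 = 49^(-1) mod 50 = 49
y2 = 50^(-1) mod 49 = 1
x = (43×49×49 + 44×50×1) mod 2450 = 93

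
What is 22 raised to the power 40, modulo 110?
66

Repeated squaring. Binary of 40 = 101000.
22^1 ≡ 22 (mod 110); 22^2 ≡ 44 (mod 110); 22^4 ≡ 66 (mod 110); 22^8 ≡ 66 (mod 110); 22^16 ≡ 66 (mod 110); 22^32 ≡ 66 (mod 110)
22^40 = 22^8 × 22^32 ≡ 66 (mod 110)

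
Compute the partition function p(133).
7346629512

p(n) counts ways to write n as a sum of positive integers (order ignored).
Euler's pentagonal recurrence: p(k) = p(k-1) + p(k-2) - p(k-5) - p(k-7) + p(k-12) + p(k-15) - ... (offsets j(3j∓1)/2, signs ++--, p(0)=1, p(<0)=0).
DP table for k = 0..132: p(0)=1, p(1)=1, p(2)=2, p(3)=3, p(4)=5, p(5)=7, p(6)=11, p(7)=15, p(8)=22, p(9)=30, p(10)=42, p(11)=56, p(12)=77, p(13)=101, p(14)=135, p(15)=176, p(16)=231, p(17)=297, p(18)=385, p(19)=490, p(20)=627, p(21)=792, p(22)=1002, p(23)=1255, p(24)=1575, p(25)=1958, p(26)=2436, p(27)=3010, p(28)=3718, p(29)=4565, p(30)=5604, p(31)=6842, p(32)=8349, p(33)=10143, p(34)=12310, p(35)=14883, p(36)=17977, p(37)=21637, p(38)=26015, p(39)=31185, p(40)=37338, p(41)=44583, p(42)=53174, p(43)=63261, p(44)=75175, p(45)=89134, p(46)=105558, p(47)=124754, p(48)=147273, p(49)=173525, p(50)=204226, p(51)=239943, p(52)=281589, p(53)=329931, p(54)=386155, p(55)=451276, p(56)=526823, p(57)=614154, p(58)=715220, p(59)=831820, p(60)=966467, p(61)=1121505, p(62)=1300156, p(63)=1505499, p(64)=1741630, p(65)=2012558, p(66)=2323520, p(67)=2679689, p(68)=3087735, p(69)=3554345, p(70)=4087968, p(71)=4697205, p(72)=5392783, p(73)=6185689, p(74)=7089500, p(75)=8118264, p(76)=9289091, p(77)=10619863, p(78)=12132164, p(79)=13848650, p(80)=15796476, p(81)=18004327, p(82)=20506255, p(83)=23338469, p(84)=26543660, p(85)=30167357, p(86)=34262962, p(87)=38887673, p(88)=44108109, p(89)=49995925, p(90)=56634173, p(91)=64112359, p(92)=72533807, p(93)=82010177, p(94)=92669720, p(95)=104651419, p(96)=118114304, p(97)=133230930, p(98)=150198136, p(99)=169229875, p(100)=190569292, p(101)=214481126, p(102)=241265379, p(103)=271248950, p(104)=304801365, p(105)=342325709, p(106)=384276336, p(107)=431149389, p(108)=483502844, p(109)=541946240, p(110)=607163746, p(111)=679903203, p(112)=761002156, p(113)=851376628, p(114)=952050665, p(115)=1064144451, p(116)=1188908248, p(117)=1327710076, p(118)=1482074143, p(119)=1653668665, p(120)=1844349560, p(121)=2056148051, p(122)=2291320912, p(123)=2552338241, p(124)=2841940500, p(125)=3163127352, p(126)=3519222692, p(127)=3913864295, p(128)=4351078600, p(129)=4835271870, p(130)=5371315400, p(131)=5964539504, p(132)=6620830889.
Final step: p(133) = p(132) + p(131) - p(128) - p(126) + p(121) + p(118) - p(111) - p(107) + p(98) + p(93) - p(82) - p(76) + p(63) + p(56) - p(41) - p(33) + p(16) + p(7)
= 6620830889 + 5964539504 - 4351078600 - 3519222692 + 2056148051 + 1482074143 - 679903203 - 431149389 + 150198136 + 82010177 - 20506255 - 9289091 + 1505499 + 526823 - 44583 - 10143 + 231 + 15
= 7346629512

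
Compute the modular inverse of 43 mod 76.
23

gcd(43, 76) = 1, so the inverse exists.
Extended Euclidean algorithm on (76, 43):
76 = 1 × 43 + 33  ⟹  33 = (1)·76 + (-1)·43
43 = 1 × 33 + 10  ⟹  10 = (-1)·76 + (2)·43
33 = 3 × 10 + 3  ⟹  3 = (4)·76 + (-7)·43
10 = 3 × 3 + 1  ⟹  1 = (-13)·76 + (23)·43
So (23)·43 ≡ 1 (mod 76), i.e. 43^(-1) ≡ 23 (mod 76).
Check: 43 × 23 = 989 ≡ 1 (mod 76)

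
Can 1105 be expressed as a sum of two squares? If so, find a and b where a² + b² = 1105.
4² + 33² (a=4, b=33)

Factorization: 1105 = 5 × 13 × 17
By Fermat: n is sum of two squares iff every prime p ≡ 3 (mod 4) appears to even power.
All primes ≡ 3 (mod 4) appear to even power.
Search a = 0, 1, 2, … for 1105 - a² a perfect square: first hit at a = 4: 1105 - 16 = 1089 = 33².
1105 = 4² + 33² = 16 + 1089 ✓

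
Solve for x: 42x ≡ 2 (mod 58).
x ≡ 18 (mod 29)

gcd(42, 58) = 2, which divides 2, so solutions exist.
Divide through by 2: 21x ≡ 1 (mod 29).
Find 21^(-1) mod 29 by the extended Euclidean algorithm:
29 = 1 × 21 + 8  ⟹  8 = (1)·29 + (-1)·21
21 = 2 × 8 + 5  ⟹  5 = (-2)·29 + (3)·21
8 = 1 × 5 + 3  ⟹  3 = (3)·29 + (-4)·21
5 = 1 × 3 + 2  ⟹  2 = (-5)·29 + (7)·21
3 = 1 × 2 + 1  ⟹  1 = (8)·29 + (-11)·21
So (-11)·21 ≡ 1 (mod 29), i.e. 21^(-1) ≡ -11 ≡ 18 (mod 29).
x ≡ 18 × 1 = 18 ≡ 18 (mod 29).
Check: 42 × 18 = 756 ≡ 2 (mod 58).
x ≡ 18 (mod 29), giving 2 solutions mod 58.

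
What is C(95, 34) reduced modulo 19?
0

Using Lucas' theorem:
Write n=95 and k=34 in base 19:
n in base 19: [5, 0]
k in base 19: [1, 15]
C(95,34) mod 19 = ∏ C(n_i, k_i) mod 19
Digit binomials (mod 19): C(5,1) = 5; C(0,15) = 0 (k_i > n_i)
Product: 5 × 0 = 0 ≡ 0 (mod 19)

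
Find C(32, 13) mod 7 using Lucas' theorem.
0

Using Lucas' theorem:
Write n=32 and k=13 in base 7:
n in base 7: [4, 4]
k in base 7: [1, 6]
C(32,13) mod 7 = ∏ C(n_i, k_i) mod 7
Digit binomials (mod 7): C(4,1) = 4; C(4,6) = 0 (k_i > n_i)
Product: 4 × 0 = 0 ≡ 0 (mod 7)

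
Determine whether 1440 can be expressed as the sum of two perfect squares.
12² + 36² (a=12, b=36)

Factorization: 1440 = 2^5 × 3^2 × 5
By Fermat: n is sum of two squares iff every prime p ≡ 3 (mod 4) appears to even power.
All primes ≡ 3 (mod 4) appear to even power.
Search a = 0, 1, 2, … for 1440 - a² a perfect square: first hit at a = 12: 1440 - 144 = 1296 = 36².
1440 = 12² + 36² = 144 + 1296 ✓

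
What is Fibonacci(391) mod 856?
637

Matrix identity: Q^n = [[F_(n+1), F_n], [F_n, F_(n-1)]] with Q = [[1,1],[1,0]].
n = 391 = 110000111₂. Square-and-multiply, entries mod 856:
Q^1 = [[1,1],[1,0]]
Q^3 = (Q^1)²·Q = [[3,2],[2,1]]
Q^6 = (Q^3)² = [[13,8],[8,5]]
Q^12 = (Q^6)² = [[233,144],[144,89]]
Q^24 = (Q^12)² = [[553,144],[144,409]]
Q^48 = (Q^24)² = [[409,712],[712,553]]
Q^97 = (Q^48)²·Q = [[697,553],[553,144]]
Q^195 = (Q^97)²·Q = [[83,674],[674,265]]
Q^391 = (Q^195)²·Q = [[645,637],[637,8]]
F_391 mod 856 = Q^391[0][1] = 637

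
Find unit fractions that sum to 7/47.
1/7 + 1/165 + 1/54285

Greedy algorithm:
7/47: ceiling(47/7) = 7, use 1/7
2/329: ceiling(329/2) = 165, use 1/165
1/54285: ceiling(54285/1) = 54285, use 1/54285
Result: 7/47 = 1/7 + 1/165 + 1/54285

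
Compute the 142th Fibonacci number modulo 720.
431

Matrix identity: Q^n = [[F_(n+1), F_n], [F_n, F_(n-1)]] with Q = [[1,1],[1,0]].
n = 142 = 10001110₂. Square-and-multiply, entries mod 720:
Q^1 = [[1,1],[1,0]]
Q^2 = (Q^1)² = [[2,1],[1,1]]
Q^4 = (Q^2)² = [[5,3],[3,2]]
Q^8 = (Q^4)² = [[34,21],[21,13]]
Q^17 = (Q^8)²·Q = [[424,157],[157,267]]
Q^35 = (Q^17)²·Q = [[432,665],[665,487]]
Q^71 = (Q^35)²·Q = [[144,289],[289,575]]
Q^142 = (Q^71)² = [[577,431],[431,146]]
F_142 mod 720 = Q^142[0][1] = 431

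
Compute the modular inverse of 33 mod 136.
33

gcd(33, 136) = 1, so the inverse exists.
Extended Euclidean algorithm on (136, 33):
136 = 4 × 33 + 4  ⟹  4 = (1)·136 + (-4)·33
33 = 8 × 4 + 1  ⟹  1 = (-8)·136 + (33)·33
So (33)·33 ≡ 1 (mod 136), i.e. 33^(-1) ≡ 33 (mod 136).
Check: 33 × 33 = 1089 ≡ 1 (mod 136)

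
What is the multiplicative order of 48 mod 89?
88

89 is prime, so ord(48) divides φ(89) = 88.
Divisors of 88: 1, 2, 4, 8, 11, 22, 44, 88.
Repeated squaring: 48^1 ≡ 48, 48^2 ≡ 79, 48^4 ≡ 11, 48^8 ≡ 32, 48^16 ≡ 45, 48^32 ≡ 67, 48^64 ≡ 39 (mod 89).
Test 48^d mod 89 for each divisor d in increasing order:
48^1 ≡ 48
48^2 ≡ 79
48^4 ≡ 11
48^8 ≡ 32
48^11 = 48^8·48^2·48^1 ≡ 37
48^22 = 48^16·48^4·48^2 ≡ 34
48^44 = 48^32·48^8·48^4 ≡ 88
48^88 = 48^64·48^16·48^8 ≡ 1  ← first divisor giving 1
The order is 88.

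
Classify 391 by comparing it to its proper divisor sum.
deficient

Proper divisors of 391: sum = 1 + 17 + 23 = 41
Since 41 < 391, 391 is deficient.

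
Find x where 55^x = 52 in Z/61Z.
6

Baby-step giant-step with step n = ⌈√61⌉ = 8.
Baby steps 55^j mod 61 (j:value) for j=0..7: 0:1, 1:55, 2:36, 3:28, 4:15, 5:32, 6:52, 7:54.
h = 52 is already in the table at j=6, so x = 6.
Check: 55^6 ≡ 52 (mod 61).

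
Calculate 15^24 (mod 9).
0

Repeated squaring. Binary of 24 = 11000.
15^1 ≡ 6 (mod 9); 15^2 ≡ 0 (mod 9); 15^4 ≡ 0 (mod 9); 15^8 ≡ 0 (mod 9); 15^16 ≡ 0 (mod 9)
15^24 = 15^8 × 15^16 ≡ 0 (mod 9)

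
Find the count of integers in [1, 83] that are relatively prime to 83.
82

83 = 83
φ(n) = n × ∏(1 - 1/p) for each prime p dividing n
φ(83) = 83 × (1 - 1/83) = 82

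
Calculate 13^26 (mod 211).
113

Repeated squaring. Binary of 26 = 11010.
13^1 ≡ 13 (mod 211); 13^2 ≡ 169 (mod 211); 13^4 ≡ 76 (mod 211); 13^8 ≡ 79 (mod 211); 13^16 ≡ 122 (mod 211)
13^26 = 13^2 × 13^8 × 13^16 ≡ 113 (mod 211)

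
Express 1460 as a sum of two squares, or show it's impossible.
4² + 38² (a=4, b=38)

Factorization: 1460 = 2^2 × 5 × 73
By Fermat: n is sum of two squares iff every prime p ≡ 3 (mod 4) appears to even power.
All primes ≡ 3 (mod 4) appear to even power.
Search a = 0, 1, 2, … for 1460 - a² a perfect square: first hit at a = 4: 1460 - 16 = 1444 = 38².
1460 = 4² + 38² = 16 + 1444 ✓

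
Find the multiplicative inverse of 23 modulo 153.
20

gcd(23, 153) = 1, so the inverse exists.
Extended Euclidean algorithm on (153, 23):
153 = 6 × 23 + 15  ⟹  15 = (1)·153 + (-6)·23
23 = 1 × 15 + 8  ⟹  8 = (-1)·153 + (7)·23
15 = 1 × 8 + 7  ⟹  7 = (2)·153 + (-13)·23
8 = 1 × 7 + 1  ⟹  1 = (-3)·153 + (20)·23
So (20)·23 ≡ 1 (mod 153), i.e. 23^(-1) ≡ 20 (mod 153).
Check: 23 × 20 = 460 ≡ 1 (mod 153)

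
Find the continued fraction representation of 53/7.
[7; 1, 1, 3]

Euclidean algorithm steps:
53 = 7 × 7 + 4
7 = 1 × 4 + 3
4 = 1 × 3 + 1
3 = 3 × 1 + 0
Continued fraction: [7; 1, 1, 3]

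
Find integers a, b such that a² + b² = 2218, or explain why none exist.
3² + 47² (a=3, b=47)

Factorization: 2218 = 2 × 1109
By Fermat: n is sum of two squares iff every prime p ≡ 3 (mod 4) appears to even power.
All primes ≡ 3 (mod 4) appear to even power.
Search a = 0, 1, 2, … for 2218 - a² a perfect square: first hit at a = 3: 2218 - 9 = 2209 = 47².
2218 = 3² + 47² = 9 + 2209 ✓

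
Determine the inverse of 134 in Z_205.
179

gcd(134, 205) = 1, so the inverse exists.
Extended Euclidean algorithm on (205, 134):
205 = 1 × 134 + 71  ⟹  71 = (1)·205 + (-1)·134
134 = 1 × 71 + 63  ⟹  63 = (-1)·205 + (2)·134
71 = 1 × 63 + 8  ⟹  8 = (2)·205 + (-3)·134
63 = 7 × 8 + 7  ⟹  7 = (-15)·205 + (23)·134
8 = 1 × 7 + 1  ⟹  1 = (17)·205 + (-26)·134
So (-26)·134 ≡ 1 (mod 205), i.e. 134^(-1) ≡ -26 ≡ 179 (mod 205).
Check: 134 × 179 = 23986 ≡ 1 (mod 205)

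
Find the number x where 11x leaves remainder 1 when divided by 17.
14

gcd(11, 17) = 1, so the inverse exists.
Extended Euclidean algorithm on (17, 11):
17 = 1 × 11 + 6  ⟹  6 = (1)·17 + (-1)·11
11 = 1 × 6 + 5  ⟹  5 = (-1)·17 + (2)·11
6 = 1 × 5 + 1  ⟹  1 = (2)·17 + (-3)·11
So (-3)·11 ≡ 1 (mod 17), i.e. 11^(-1) ≡ -3 ≡ 14 (mod 17).
Check: 11 × 14 = 154 ≡ 1 (mod 17)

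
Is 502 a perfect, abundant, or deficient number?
deficient

Proper divisors of 502: sum = 1 + 2 + 251 = 254
Since 254 < 502, 502 is deficient.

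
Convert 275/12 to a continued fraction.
[22; 1, 11]

Euclidean algorithm steps:
275 = 22 × 12 + 11
12 = 1 × 11 + 1
11 = 11 × 1 + 0
Continued fraction: [22; 1, 11]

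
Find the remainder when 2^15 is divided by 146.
64

Repeated squaring. Binary of 15 = 1111.
2^1 ≡ 2 (mod 146); 2^2 ≡ 4 (mod 146); 2^4 ≡ 16 (mod 146); 2^8 ≡ 110 (mod 146)
2^15 = 2^1 × 2^2 × 2^4 × 2^8 ≡ 64 (mod 146)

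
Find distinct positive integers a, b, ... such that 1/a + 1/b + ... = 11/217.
1/20 + 1/1447 + 1/6279980

Greedy algorithm:
11/217: ceiling(217/11) = 20, use 1/20
3/4340: ceiling(4340/3) = 1447, use 1/1447
1/6279980: ceiling(6279980/1) = 6279980, use 1/6279980
Result: 11/217 = 1/20 + 1/1447 + 1/6279980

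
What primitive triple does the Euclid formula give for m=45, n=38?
(581, 3420, 3469)

Euclid's formula: a = m² - n², b = 2mn, c = m² + n²
m = 45, n = 38
a = 45² - 38² = 2025 - 1444 = 581
b = 2 × 45 × 38 = 3420
c = 45² + 38² = 2025 + 1444 = 3469
Verification: 581² + 3420² = 337561 + 11696400 = 12033961 = 3469² ✓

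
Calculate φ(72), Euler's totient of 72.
24

72 = 2^3 × 3^2
φ(n) = n × ∏(1 - 1/p) for each prime p dividing n
φ(72) = 72 × (1 - 1/2) × (1 - 1/3) = 24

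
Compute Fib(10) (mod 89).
55

Matrix identity: Q^n = [[F_(n+1), F_n], [F_n, F_(n-1)]] with Q = [[1,1],[1,0]].
n = 10 = 1010₂. Square-and-multiply, entries mod 89:
Q^1 = [[1,1],[1,0]]
Q^2 = (Q^1)² = [[2,1],[1,1]]
Q^5 = (Q^2)²·Q = [[8,5],[5,3]]
Q^10 = (Q^5)² = [[0,55],[55,34]]
F_10 mod 89 = Q^10[0][1] = 55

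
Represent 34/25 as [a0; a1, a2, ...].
[1; 2, 1, 3, 2]

Euclidean algorithm steps:
34 = 1 × 25 + 9
25 = 2 × 9 + 7
9 = 1 × 7 + 2
7 = 3 × 2 + 1
2 = 2 × 1 + 0
Continued fraction: [1; 2, 1, 3, 2]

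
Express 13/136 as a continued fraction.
[0; 10, 2, 6]

Euclidean algorithm steps:
13 = 0 × 136 + 13
136 = 10 × 13 + 6
13 = 2 × 6 + 1
6 = 6 × 1 + 0
Continued fraction: [0; 10, 2, 6]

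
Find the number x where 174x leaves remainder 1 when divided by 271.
176

gcd(174, 271) = 1, so the inverse exists.
Extended Euclidean algorithm on (271, 174):
271 = 1 × 174 + 97  ⟹  97 = (1)·271 + (-1)·174
174 = 1 × 97 + 77  ⟹  77 = (-1)·271 + (2)·174
97 = 1 × 77 + 20  ⟹  20 = (2)·271 + (-3)·174
77 = 3 × 20 + 17  ⟹  17 = (-7)·271 + (11)·174
20 = 1 × 17 + 3  ⟹  3 = (9)·271 + (-14)·174
17 = 5 × 3 + 2  ⟹  2 = (-52)·271 + (81)·174
3 = 1 × 2 + 1  ⟹  1 = (61)·271 + (-95)·174
So (-95)·174 ≡ 1 (mod 271), i.e. 174^(-1) ≡ -95 ≡ 176 (mod 271).
Check: 174 × 176 = 30624 ≡ 1 (mod 271)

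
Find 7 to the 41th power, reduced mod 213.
211

Repeated squaring. Binary of 41 = 101001.
7^1 ≡ 7 (mod 213); 7^2 ≡ 49 (mod 213); 7^4 ≡ 58 (mod 213); 7^8 ≡ 169 (mod 213); 7^16 ≡ 19 (mod 213); 7^32 ≡ 148 (mod 213)
7^41 = 7^1 × 7^8 × 7^32 ≡ 211 (mod 213)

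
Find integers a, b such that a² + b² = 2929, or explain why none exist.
15² + 52² (a=15, b=52)

Factorization: 2929 = 29 × 101
By Fermat: n is sum of two squares iff every prime p ≡ 3 (mod 4) appears to even power.
All primes ≡ 3 (mod 4) appear to even power.
Search a = 0, 1, 2, … for 2929 - a² a perfect square: first hit at a = 15: 2929 - 225 = 2704 = 52².
2929 = 15² + 52² = 225 + 2704 ✓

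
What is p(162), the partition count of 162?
129913904637

p(n) counts ways to write n as a sum of positive integers (order ignored).
Euler's pentagonal recurrence: p(k) = p(k-1) + p(k-2) - p(k-5) - p(k-7) + p(k-12) + p(k-15) - ... (offsets j(3j∓1)/2, signs ++--, p(0)=1, p(<0)=0).
DP table for k = 0..161: p(0)=1, p(1)=1, p(2)=2, p(3)=3, p(4)=5, p(5)=7, p(6)=11, p(7)=15, p(8)=22, p(9)=30, p(10)=42, p(11)=56, p(12)=77, p(13)=101, p(14)=135, p(15)=176, p(16)=231, p(17)=297, p(18)=385, p(19)=490, p(20)=627, p(21)=792, p(22)=1002, p(23)=1255, p(24)=1575, p(25)=1958, p(26)=2436, p(27)=3010, p(28)=3718, p(29)=4565, p(30)=5604, p(31)=6842, p(32)=8349, p(33)=10143, p(34)=12310, p(35)=14883, p(36)=17977, p(37)=21637, p(38)=26015, p(39)=31185, p(40)=37338, p(41)=44583, p(42)=53174, p(43)=63261, p(44)=75175, p(45)=89134, p(46)=105558, p(47)=124754, p(48)=147273, p(49)=173525, p(50)=204226, p(51)=239943, p(52)=281589, p(53)=329931, p(54)=386155, p(55)=451276, p(56)=526823, p(57)=614154, p(58)=715220, p(59)=831820, p(60)=966467, p(61)=1121505, p(62)=1300156, p(63)=1505499, p(64)=1741630, p(65)=2012558, p(66)=2323520, p(67)=2679689, p(68)=3087735, p(69)=3554345, p(70)=4087968, p(71)=4697205, p(72)=5392783, p(73)=6185689, p(74)=7089500, p(75)=8118264, p(76)=9289091, p(77)=10619863, p(78)=12132164, p(79)=13848650, p(80)=15796476, p(81)=18004327, p(82)=20506255, p(83)=23338469, p(84)=26543660, p(85)=30167357, p(86)=34262962, p(87)=38887673, p(88)=44108109, p(89)=49995925, p(90)=56634173, p(91)=64112359, p(92)=72533807, p(93)=82010177, p(94)=92669720, p(95)=104651419, p(96)=118114304, p(97)=133230930, p(98)=150198136, p(99)=169229875, p(100)=190569292, p(101)=214481126, p(102)=241265379, p(103)=271248950, p(104)=304801365, p(105)=342325709, p(106)=384276336, p(107)=431149389, p(108)=483502844, p(109)=541946240, p(110)=607163746, p(111)=679903203, p(112)=761002156, p(113)=851376628, p(114)=952050665, p(115)=1064144451, p(116)=1188908248, p(117)=1327710076, p(118)=1482074143, p(119)=1653668665, p(120)=1844349560, p(121)=2056148051, p(122)=2291320912, p(123)=2552338241, p(124)=2841940500, p(125)=3163127352, p(126)=3519222692, p(127)=3913864295, p(128)=4351078600, p(129)=4835271870, p(130)=5371315400, p(131)=5964539504, p(132)=6620830889, p(133)=7346629512, p(134)=8149040695, p(135)=9035836076, p(136)=10015581680, p(137)=11097645016, p(138)=12292341831, p(139)=13610949895, p(140)=15065878135, p(141)=16670689208, p(142)=18440293320, p(143)=20390982757, p(144)=22540654445, p(145)=24908858009, p(146)=27517052599, p(147)=30388671978, p(148)=33549419497, p(149)=37027355200, p(150)=40853235313, p(151)=45060624582, p(152)=49686288421, p(153)=54770336324, p(154)=60356673280, p(155)=66493182097, p(156)=73232243759, p(157)=80630964769, p(158)=88751778802, p(159)=97662728555, p(160)=107438159466, p(161)=118159068427.
Final step: p(162) = p(161) + p(160) - p(157) - p(155) + p(150) + p(147) - p(140) - p(136) + p(127) + p(122) - p(111) - p(105) + p(92) + p(85) - p(70) - p(62) + p(45) + p(36) - p(17) - p(7)
= 118159068427 + 107438159466 - 80630964769 - 66493182097 + 40853235313 + 30388671978 - 15065878135 - 10015581680 + 3913864295 + 2291320912 - 679903203 - 342325709 + 72533807 + 30167357 - 4087968 - 1300156 + 89134 + 17977 - 297 - 15
= 129913904637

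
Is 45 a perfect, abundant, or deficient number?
deficient

Proper divisors of 45: sum = 1 + 3 + 5 + 9 + 15 = 33
Since 33 < 45, 45 is deficient.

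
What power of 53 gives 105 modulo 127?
49

Baby-step giant-step with step n = ⌈√127⌉ = 12.
Baby steps 53^j mod 127 (j:value) for j=0..11: 0:1, 1:53, 2:15, 3:33, 4:98, 5:114, 6:73, 7:59, 8:79, 9:123, 10:42, 11:67.
Giant-step multiplier: 53^(-12) ≡ 53^(126-12) = 53^114 ≡ 76 (mod 127).
Giant steps γ_i = 105·76^i mod 127: γ_0=105, γ_1=106, γ_2=55, γ_3=116, γ_4=53 (in table at j=1).
x = i·n + j = 4·12 + 1 = 49.
Check: 53^49 ≡ 105 (mod 127).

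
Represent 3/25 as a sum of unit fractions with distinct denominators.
1/9 + 1/113 + 1/25425

Greedy algorithm:
3/25: ceiling(25/3) = 9, use 1/9
2/225: ceiling(225/2) = 113, use 1/113
1/25425: ceiling(25425/1) = 25425, use 1/25425
Result: 3/25 = 1/9 + 1/113 + 1/25425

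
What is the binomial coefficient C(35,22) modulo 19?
9

Using Lucas' theorem:
Write n=35 and k=22 in base 19:
n in base 19: [1, 16]
k in base 19: [1, 3]
C(35,22) mod 19 = ∏ C(n_i, k_i) mod 19
Digit binomials (mod 19): C(1,1) = 1; C(16,3) = 560 ≡ 9
Product: 1 × 9 = 9 ≡ 9 (mod 19)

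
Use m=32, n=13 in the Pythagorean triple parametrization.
(855, 832, 1193)

Euclid's formula: a = m² - n², b = 2mn, c = m² + n²
m = 32, n = 13
a = 32² - 13² = 1024 - 169 = 855
b = 2 × 32 × 13 = 832
c = 32² + 13² = 1024 + 169 = 1193
Verification: 855² + 832² = 731025 + 692224 = 1423249 = 1193² ✓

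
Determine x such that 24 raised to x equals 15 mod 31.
27

Baby-step giant-step with step n = ⌈√31⌉ = 6.
Baby steps 24^j mod 31 (j:value) for j=0..5: 0:1, 1:24, 2:18, 3:29, 4:14, 5:26.
Giant-step multiplier: 24^(-6) ≡ 24^(30-6) = 24^24 ≡ 8 (mod 31).
Giant steps γ_i = 15·8^i mod 31: γ_0=15, γ_1=27, γ_2=30, γ_3=23, γ_4=29 (in table at j=3).
x = i·n + j = 4·6 + 3 = 27.
Check: 24^27 ≡ 15 (mod 31).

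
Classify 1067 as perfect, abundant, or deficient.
deficient

Proper divisors of 1067: sum = 1 + 11 + 97 = 109
Since 109 < 1067, 1067 is deficient.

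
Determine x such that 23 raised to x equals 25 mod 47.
28

Baby-step giant-step with step n = ⌈√47⌉ = 7.
Baby steps 23^j mod 47 (j:value) for j=0..6: 0:1, 1:23, 2:12, 3:41, 4:3, 5:22, 6:36.
Giant-step multiplier: 23^(-7) ≡ 23^(46-7) = 23^39 ≡ 13 (mod 47).
Giant steps γ_i = 25·13^i mod 47: γ_0=25, γ_1=43, γ_2=42, γ_3=29, γ_4=1 (in table at j=0).
x = i·n + j = 4·7 + 0 = 28.
Check: 23^28 ≡ 25 (mod 47).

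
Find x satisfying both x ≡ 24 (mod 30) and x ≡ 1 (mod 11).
144

Using Chinese Remainder Theorem:
M = 30 × 11 = 330
M1 = 11, M2 = 30
y1 = 11^(-1) mod 30 = 11
y2 = 30^(-1) mod 11 = 7
x = (24×11×11 + 1×30×7) mod 330 = 144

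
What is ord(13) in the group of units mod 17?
4

17 is prime, so ord(13) divides φ(17) = 16.
Divisors of 16: 1, 2, 4, 8, 16.
Repeated squaring: 13^1 ≡ 13, 13^2 ≡ 16, 13^4 ≡ 1, 13^8 ≡ 1, 13^16 ≡ 1 (mod 17).
Test 13^d mod 17 for each divisor d in increasing order:
13^1 ≡ 13
13^2 ≡ 16
13^4 ≡ 1  ← first divisor giving 1
The order is 4.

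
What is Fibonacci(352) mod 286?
155

Matrix identity: Q^n = [[F_(n+1), F_n], [F_n, F_(n-1)]] with Q = [[1,1],[1,0]].
n = 352 = 101100000₂. Square-and-multiply, entries mod 286:
Q^1 = [[1,1],[1,0]]
Q^2 = (Q^1)² = [[2,1],[1,1]]
Q^5 = (Q^2)²·Q = [[8,5],[5,3]]
Q^11 = (Q^5)²·Q = [[144,89],[89,55]]
Q^22 = (Q^11)² = [[57,265],[265,78]]
Q^44 = (Q^22)² = [[258,25],[25,233]]
Q^88 = (Q^44)² = [[265,263],[263,2]]
Q^176 = (Q^88)² = [[112,151],[151,247]]
Q^352 = (Q^176)² = [[167,155],[155,12]]
F_352 mod 286 = Q^352[0][1] = 155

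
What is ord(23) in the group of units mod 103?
17

103 is prime, so ord(23) divides φ(103) = 102.
Divisors of 102: 1, 2, 3, 6, 17, 34, 51, 102.
Repeated squaring: 23^1 ≡ 23, 23^2 ≡ 14, 23^4 ≡ 93, 23^8 ≡ 100, 23^16 ≡ 9, 23^32 ≡ 81, 23^64 ≡ 72 (mod 103).
Test 23^d mod 103 for each divisor d in increasing order:
23^1 ≡ 23
23^2 ≡ 14
23^3 = 23^2·23^1 ≡ 13
23^6 = 23^4·23^2 ≡ 66
23^17 = 23^16·23^1 ≡ 1  ← first divisor giving 1
The order is 17.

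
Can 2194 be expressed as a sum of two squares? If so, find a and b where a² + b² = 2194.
13² + 45² (a=13, b=45)

Factorization: 2194 = 2 × 1097
By Fermat: n is sum of two squares iff every prime p ≡ 3 (mod 4) appears to even power.
All primes ≡ 3 (mod 4) appear to even power.
Search a = 0, 1, 2, … for 2194 - a² a perfect square: first hit at a = 13: 2194 - 169 = 2025 = 45².
2194 = 13² + 45² = 169 + 2025 ✓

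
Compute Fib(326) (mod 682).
679

Matrix identity: Q^n = [[F_(n+1), F_n], [F_n, F_(n-1)]] with Q = [[1,1],[1,0]].
n = 326 = 101000110₂. Square-and-multiply, entries mod 682:
Q^1 = [[1,1],[1,0]]
Q^2 = (Q^1)² = [[2,1],[1,1]]
Q^5 = (Q^2)²·Q = [[8,5],[5,3]]
Q^10 = (Q^5)² = [[89,55],[55,34]]
Q^20 = (Q^10)² = [[34,627],[627,89]]
Q^40 = (Q^20)² = [[89,55],[55,34]]
Q^81 = (Q^40)²·Q = [[661,34],[34,627]]
Q^163 = (Q^81)²·Q = [[377,233],[233,144]]
Q^326 = (Q^163)² = [[2,679],[679,5]]
F_326 mod 682 = Q^326[0][1] = 679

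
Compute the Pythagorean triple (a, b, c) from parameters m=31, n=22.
(477, 1364, 1445)

Euclid's formula: a = m² - n², b = 2mn, c = m² + n²
m = 31, n = 22
a = 31² - 22² = 961 - 484 = 477
b = 2 × 31 × 22 = 1364
c = 31² + 22² = 961 + 484 = 1445
Verification: 477² + 1364² = 227529 + 1860496 = 2088025 = 1445² ✓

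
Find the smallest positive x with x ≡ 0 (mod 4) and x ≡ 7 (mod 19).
64

Using Chinese Remainder Theorem:
M = 4 × 19 = 76
M1 = 19, M2 = 4
y1 = 19^(-1) mod 4 = 3
y2 = 4^(-1) mod 19 = 5
x = (0×19×3 + 7×4×5) mod 76 = 64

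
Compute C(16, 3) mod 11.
10

Using Lucas' theorem:
Write n=16 and k=3 in base 11:
n in base 11: [1, 5]
k in base 11: [0, 3]
C(16,3) mod 11 = ∏ C(n_i, k_i) mod 11
Digit binomials (mod 11): C(1,0) = 1; C(5,3) = 10
Product: 1 × 10 = 10 ≡ 10 (mod 11)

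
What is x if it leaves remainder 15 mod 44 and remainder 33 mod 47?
1819

Using Chinese Remainder Theorem:
M = 44 × 47 = 2068
M1 = 47, M2 = 44
y1 = 47^(-1) mod 44 = 15
y2 = 44^(-1) mod 47 = 31
x = (15×47×15 + 33×44×31) mod 2068 = 1819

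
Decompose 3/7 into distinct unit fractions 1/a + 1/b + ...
1/3 + 1/11 + 1/231

Greedy algorithm:
3/7: ceiling(7/3) = 3, use 1/3
2/21: ceiling(21/2) = 11, use 1/11
1/231: ceiling(231/1) = 231, use 1/231
Result: 3/7 = 1/3 + 1/11 + 1/231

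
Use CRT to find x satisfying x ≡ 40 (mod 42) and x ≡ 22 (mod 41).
1006

Using Chinese Remainder Theorem:
M = 42 × 41 = 1722
M1 = 41, M2 = 42
y1 = 41^(-1) mod 42 = 41
y2 = 42^(-1) mod 41 = 1
x = (40×41×41 + 22×42×1) mod 1722 = 1006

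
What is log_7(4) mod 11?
6

Baby-step giant-step with step n = ⌈√11⌉ = 4.
Baby steps 7^j mod 11 (j:value) for j=0..3: 0:1, 1:7, 2:5, 3:2.
Giant-step multiplier: 7^(-4) ≡ 7^(10-4) = 7^6 ≡ 4 (mod 11).
Giant steps γ_i = 4·4^i mod 11: γ_0=4, γ_1=5 (in table at j=2).
x = i·n + j = 1·4 + 2 = 6.
Check: 7^6 ≡ 4 (mod 11).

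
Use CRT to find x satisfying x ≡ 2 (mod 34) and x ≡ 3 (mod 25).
478

Using Chinese Remainder Theorem:
M = 34 × 25 = 850
M1 = 25, M2 = 34
y1 = 25^(-1) mod 34 = 15
y2 = 34^(-1) mod 25 = 14
x = (2×25×15 + 3×34×14) mod 850 = 478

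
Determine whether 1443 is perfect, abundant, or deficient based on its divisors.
deficient

Proper divisors of 1443: sum = 1 + 3 + 13 + 37 + 39 + 111 + 481 = 685
Since 685 < 1443, 1443 is deficient.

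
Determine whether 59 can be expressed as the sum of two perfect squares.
Not possible

Factorization: 59 = 59
By Fermat: n is sum of two squares iff every prime p ≡ 3 (mod 4) appears to even power.
Prime(s) ≡ 3 (mod 4) with odd exponent: [(59, 1)]
Therefore 59 cannot be expressed as a² + b².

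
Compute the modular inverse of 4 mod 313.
235

gcd(4, 313) = 1, so the inverse exists.
Extended Euclidean algorithm on (313, 4):
313 = 78 × 4 + 1  ⟹  1 = (1)·313 + (-78)·4
So (-78)·4 ≡ 1 (mod 313), i.e. 4^(-1) ≡ -78 ≡ 235 (mod 313).
Check: 4 × 235 = 940 ≡ 1 (mod 313)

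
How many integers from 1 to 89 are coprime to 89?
88

89 = 89
φ(n) = n × ∏(1 - 1/p) for each prime p dividing n
φ(89) = 89 × (1 - 1/89) = 88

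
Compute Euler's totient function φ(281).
280

281 = 281
φ(n) = n × ∏(1 - 1/p) for each prime p dividing n
φ(281) = 281 × (1 - 1/281) = 280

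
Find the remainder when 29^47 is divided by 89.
86

Repeated squaring. Binary of 47 = 101111.
29^1 ≡ 29 (mod 89); 29^2 ≡ 40 (mod 89); 29^4 ≡ 87 (mod 89); 29^8 ≡ 4 (mod 89); 29^16 ≡ 16 (mod 89); 29^32 ≡ 78 (mod 89)
29^47 = 29^1 × 29^2 × 29^4 × 29^8 × 29^32 ≡ 86 (mod 89)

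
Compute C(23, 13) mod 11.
0

Using Lucas' theorem:
Write n=23 and k=13 in base 11:
n in base 11: [2, 1]
k in base 11: [1, 2]
C(23,13) mod 11 = ∏ C(n_i, k_i) mod 11
Digit binomials (mod 11): C(2,1) = 2; C(1,2) = 0 (k_i > n_i)
Product: 2 × 0 = 0 ≡ 0 (mod 11)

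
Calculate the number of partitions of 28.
3718

p(n) counts ways to write n as a sum of positive integers (order ignored).
Euler's pentagonal recurrence: p(k) = p(k-1) + p(k-2) - p(k-5) - p(k-7) + p(k-12) + p(k-15) - ... (offsets j(3j∓1)/2, signs ++--, p(0)=1, p(<0)=0).
DP table for k = 0..27: p(0)=1, p(1)=1, p(2)=2, p(3)=3, p(4)=5, p(5)=7, p(6)=11, p(7)=15, p(8)=22, p(9)=30, p(10)=42, p(11)=56, p(12)=77, p(13)=101, p(14)=135, p(15)=176, p(16)=231, p(17)=297, p(18)=385, p(19)=490, p(20)=627, p(21)=792, p(22)=1002, p(23)=1255, p(24)=1575, p(25)=1958, p(26)=2436, p(27)=3010.
Final step: p(28) = p(27) + p(26) - p(23) - p(21) + p(16) + p(13) - p(6) - p(2)
= 3010 + 2436 - 1255 - 792 + 231 + 101 - 11 - 2
= 3718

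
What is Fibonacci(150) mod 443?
302

Matrix identity: Q^n = [[F_(n+1), F_n], [F_n, F_(n-1)]] with Q = [[1,1],[1,0]].
n = 150 = 10010110₂. Square-and-multiply, entries mod 443:
Q^1 = [[1,1],[1,0]]
Q^2 = (Q^1)² = [[2,1],[1,1]]
Q^4 = (Q^2)² = [[5,3],[3,2]]
Q^9 = (Q^4)²·Q = [[55,34],[34,21]]
Q^18 = (Q^9)² = [[194,369],[369,268]]
Q^37 = (Q^18)²·Q = [[64,141],[141,366]]
Q^75 = (Q^37)²·Q = [[437,55],[55,382]]
Q^150 = (Q^75)² = [[403,302],[302,101]]
F_150 mod 443 = Q^150[0][1] = 302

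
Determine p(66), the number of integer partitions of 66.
2323520

p(n) counts ways to write n as a sum of positive integers (order ignored).
Euler's pentagonal recurrence: p(k) = p(k-1) + p(k-2) - p(k-5) - p(k-7) + p(k-12) + p(k-15) - ... (offsets j(3j∓1)/2, signs ++--, p(0)=1, p(<0)=0).
DP table for k = 0..65: p(0)=1, p(1)=1, p(2)=2, p(3)=3, p(4)=5, p(5)=7, p(6)=11, p(7)=15, p(8)=22, p(9)=30, p(10)=42, p(11)=56, p(12)=77, p(13)=101, p(14)=135, p(15)=176, p(16)=231, p(17)=297, p(18)=385, p(19)=490, p(20)=627, p(21)=792, p(22)=1002, p(23)=1255, p(24)=1575, p(25)=1958, p(26)=2436, p(27)=3010, p(28)=3718, p(29)=4565, p(30)=5604, p(31)=6842, p(32)=8349, p(33)=10143, p(34)=12310, p(35)=14883, p(36)=17977, p(37)=21637, p(38)=26015, p(39)=31185, p(40)=37338, p(41)=44583, p(42)=53174, p(43)=63261, p(44)=75175, p(45)=89134, p(46)=105558, p(47)=124754, p(48)=147273, p(49)=173525, p(50)=204226, p(51)=239943, p(52)=281589, p(53)=329931, p(54)=386155, p(55)=451276, p(56)=526823, p(57)=614154, p(58)=715220, p(59)=831820, p(60)=966467, p(61)=1121505, p(62)=1300156, p(63)=1505499, p(64)=1741630, p(65)=2012558.
Final step: p(66) = p(65) + p(64) - p(61) - p(59) + p(54) + p(51) - p(44) - p(40) + p(31) + p(26) - p(15) - p(9)
= 2012558 + 1741630 - 1121505 - 831820 + 386155 + 239943 - 75175 - 37338 + 6842 + 2436 - 176 - 30
= 2323520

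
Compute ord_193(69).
32

193 is prime, so ord(69) divides φ(193) = 192.
Divisors of 192: 1, 2, 3, 4, 6, 8, 12, 16, 24, 32, 48, 64, 96, 192.
Repeated squaring: 69^1 ≡ 69, 69^2 ≡ 129, 69^4 ≡ 43, 69^8 ≡ 112, 69^16 ≡ 192, 69^32 ≡ 1, 69^64 ≡ 1, 69^128 ≡ 1 (mod 193).
Test 69^d mod 193 for each divisor d in increasing order:
69^1 ≡ 69
69^2 ≡ 129
69^3 = 69^2·69^1 ≡ 23
69^4 ≡ 43
69^6 = 69^4·69^2 ≡ 143
69^8 ≡ 112
69^12 = 69^8·69^4 ≡ 184
69^16 ≡ 192
69^24 = 69^16·69^8 ≡ 81
69^32 ≡ 1  ← first divisor giving 1
The order is 32.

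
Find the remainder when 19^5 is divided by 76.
19

Repeated squaring. Binary of 5 = 101.
19^1 ≡ 19 (mod 76); 19^2 ≡ 57 (mod 76); 19^4 ≡ 57 (mod 76)
19^5 = 19^1 × 19^4 ≡ 19 (mod 76)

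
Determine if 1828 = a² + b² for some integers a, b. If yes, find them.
8² + 42² (a=8, b=42)

Factorization: 1828 = 2^2 × 457
By Fermat: n is sum of two squares iff every prime p ≡ 3 (mod 4) appears to even power.
All primes ≡ 3 (mod 4) appear to even power.
Search a = 0, 1, 2, … for 1828 - a² a perfect square: first hit at a = 8: 1828 - 64 = 1764 = 42².
1828 = 8² + 42² = 64 + 1764 ✓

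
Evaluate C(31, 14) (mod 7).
6

Using Lucas' theorem:
Write n=31 and k=14 in base 7:
n in base 7: [4, 3]
k in base 7: [2, 0]
C(31,14) mod 7 = ∏ C(n_i, k_i) mod 7
Digit binomials (mod 7): C(4,2) = 6; C(3,0) = 1
Product: 6 × 1 = 6 ≡ 6 (mod 7)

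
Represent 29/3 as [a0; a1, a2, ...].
[9; 1, 2]

Euclidean algorithm steps:
29 = 9 × 3 + 2
3 = 1 × 2 + 1
2 = 2 × 1 + 0
Continued fraction: [9; 1, 2]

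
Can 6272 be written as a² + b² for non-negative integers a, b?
56² + 56² (a=56, b=56)

Factorization: 6272 = 2^7 × 7^2
By Fermat: n is sum of two squares iff every prime p ≡ 3 (mod 4) appears to even power.
All primes ≡ 3 (mod 4) appear to even power.
Search a = 0, 1, 2, … for 6272 - a² a perfect square: first hit at a = 56: 6272 - 3136 = 3136 = 56².
6272 = 56² + 56² = 3136 + 3136 ✓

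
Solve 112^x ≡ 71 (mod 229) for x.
142

Baby-step giant-step with step n = ⌈√229⌉ = 16.
Baby steps 112^j mod 229 (j:value) for j=0..15: 0:1, 1:112, 2:178, 3:13, 4:82, 5:24, 6:169, 7:150, 8:83, 9:136, 10:118, 11:163, 12:165, 13:160, 14:58, 15:84.
Giant-step multiplier: 112^(-16) ≡ 112^(228-16) = 112^212 ≡ 217 (mod 229).
Giant steps γ_i = 71·217^i mod 229: γ_0=71, γ_1=64, γ_2=148, γ_3=56, γ_4=15, γ_5=49, γ_6=99, γ_7=186, γ_8=58 (in table at j=14).
x = i·n + j = 8·16 + 14 = 142.
Check: 112^142 ≡ 71 (mod 229).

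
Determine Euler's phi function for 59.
58

59 = 59
φ(n) = n × ∏(1 - 1/p) for each prime p dividing n
φ(59) = 59 × (1 - 1/59) = 58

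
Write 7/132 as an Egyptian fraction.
1/19 + 1/2508

Greedy algorithm:
7/132: ceiling(132/7) = 19, use 1/19
1/2508: ceiling(2508/1) = 2508, use 1/2508
Result: 7/132 = 1/19 + 1/2508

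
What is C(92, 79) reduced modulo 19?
9

Using Lucas' theorem:
Write n=92 and k=79 in base 19:
n in base 19: [4, 16]
k in base 19: [4, 3]
C(92,79) mod 19 = ∏ C(n_i, k_i) mod 19
Digit binomials (mod 19): C(4,4) = 1; C(16,3) = 560 ≡ 9
Product: 1 × 9 = 9 ≡ 9 (mod 19)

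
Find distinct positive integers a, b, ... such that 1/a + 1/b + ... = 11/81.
1/8 + 1/93 + 1/20088

Greedy algorithm:
11/81: ceiling(81/11) = 8, use 1/8
7/648: ceiling(648/7) = 93, use 1/93
1/20088: ceiling(20088/1) = 20088, use 1/20088
Result: 11/81 = 1/8 + 1/93 + 1/20088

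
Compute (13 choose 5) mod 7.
6

Using Lucas' theorem:
Write n=13 and k=5 in base 7:
n in base 7: [1, 6]
k in base 7: [0, 5]
C(13,5) mod 7 = ∏ C(n_i, k_i) mod 7
Digit binomials (mod 7): C(1,0) = 1; C(6,5) = 6
Product: 1 × 6 = 6 ≡ 6 (mod 7)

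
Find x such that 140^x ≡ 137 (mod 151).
98

Baby-step giant-step with step n = ⌈√151⌉ = 13.
Baby steps 140^j mod 151 (j:value) for j=0..12: 0:1, 1:140, 2:121, 3:28, 4:145, 5:66, 6:29, 7:134, 8:36, 9:57, 10:128, 11:102, 12:86.
Giant-step multiplier: 140^(-13) ≡ 140^(150-13) = 140^137 ≡ 117 (mod 151).
Giant steps γ_i = 137·117^i mod 151: γ_0=137, γ_1=23, γ_2=124, γ_3=12, γ_4=45, γ_5=131, γ_6=76, γ_7=134 (in table at j=7).
x = i·n + j = 7·13 + 7 = 98.
Check: 140^98 ≡ 137 (mod 151).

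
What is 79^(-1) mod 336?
319

gcd(79, 336) = 1, so the inverse exists.
Extended Euclidean algorithm on (336, 79):
336 = 4 × 79 + 20  ⟹  20 = (1)·336 + (-4)·79
79 = 3 × 20 + 19  ⟹  19 = (-3)·336 + (13)·79
20 = 1 × 19 + 1  ⟹  1 = (4)·336 + (-17)·79
So (-17)·79 ≡ 1 (mod 336), i.e. 79^(-1) ≡ -17 ≡ 319 (mod 336).
Check: 79 × 319 = 25201 ≡ 1 (mod 336)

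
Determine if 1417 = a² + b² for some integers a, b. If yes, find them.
11² + 36² (a=11, b=36)

Factorization: 1417 = 13 × 109
By Fermat: n is sum of two squares iff every prime p ≡ 3 (mod 4) appears to even power.
All primes ≡ 3 (mod 4) appear to even power.
Search a = 0, 1, 2, … for 1417 - a² a perfect square: first hit at a = 11: 1417 - 121 = 1296 = 36².
1417 = 11² + 36² = 121 + 1296 ✓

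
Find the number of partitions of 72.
5392783

p(n) counts ways to write n as a sum of positive integers (order ignored).
Euler's pentagonal recurrence: p(k) = p(k-1) + p(k-2) - p(k-5) - p(k-7) + p(k-12) + p(k-15) - ... (offsets j(3j∓1)/2, signs ++--, p(0)=1, p(<0)=0).
DP table for k = 0..71: p(0)=1, p(1)=1, p(2)=2, p(3)=3, p(4)=5, p(5)=7, p(6)=11, p(7)=15, p(8)=22, p(9)=30, p(10)=42, p(11)=56, p(12)=77, p(13)=101, p(14)=135, p(15)=176, p(16)=231, p(17)=297, p(18)=385, p(19)=490, p(20)=627, p(21)=792, p(22)=1002, p(23)=1255, p(24)=1575, p(25)=1958, p(26)=2436, p(27)=3010, p(28)=3718, p(29)=4565, p(30)=5604, p(31)=6842, p(32)=8349, p(33)=10143, p(34)=12310, p(35)=14883, p(36)=17977, p(37)=21637, p(38)=26015, p(39)=31185, p(40)=37338, p(41)=44583, p(42)=53174, p(43)=63261, p(44)=75175, p(45)=89134, p(46)=105558, p(47)=124754, p(48)=147273, p(49)=173525, p(50)=204226, p(51)=239943, p(52)=281589, p(53)=329931, p(54)=386155, p(55)=451276, p(56)=526823, p(57)=614154, p(58)=715220, p(59)=831820, p(60)=966467, p(61)=1121505, p(62)=1300156, p(63)=1505499, p(64)=1741630, p(65)=2012558, p(66)=2323520, p(67)=2679689, p(68)=3087735, p(69)=3554345, p(70)=4087968, p(71)=4697205.
Final step: p(72) = p(71) + p(70) - p(67) - p(65) + p(60) + p(57) - p(50) - p(46) + p(37) + p(32) - p(21) - p(15) + p(2)
= 4697205 + 4087968 - 2679689 - 2012558 + 966467 + 614154 - 204226 - 105558 + 21637 + 8349 - 792 - 176 + 2
= 5392783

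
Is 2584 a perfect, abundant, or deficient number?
abundant

Proper divisors of 2584: sum = 1 + 2 + 4 + 8 + 17 + 19 + 34 + 38 + 68 + 76 + 136 + 152 + 323 + 646 + 1292 = 2816
Since 2816 > 2584, 2584 is abundant.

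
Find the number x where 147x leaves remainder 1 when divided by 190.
53

gcd(147, 190) = 1, so the inverse exists.
Extended Euclidean algorithm on (190, 147):
190 = 1 × 147 + 43  ⟹  43 = (1)·190 + (-1)·147
147 = 3 × 43 + 18  ⟹  18 = (-3)·190 + (4)·147
43 = 2 × 18 + 7  ⟹  7 = (7)·190 + (-9)·147
18 = 2 × 7 + 4  ⟹  4 = (-17)·190 + (22)·147
7 = 1 × 4 + 3  ⟹  3 = (24)·190 + (-31)·147
4 = 1 × 3 + 1  ⟹  1 = (-41)·190 + (53)·147
So (53)·147 ≡ 1 (mod 190), i.e. 147^(-1) ≡ 53 (mod 190).
Check: 147 × 53 = 7791 ≡ 1 (mod 190)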